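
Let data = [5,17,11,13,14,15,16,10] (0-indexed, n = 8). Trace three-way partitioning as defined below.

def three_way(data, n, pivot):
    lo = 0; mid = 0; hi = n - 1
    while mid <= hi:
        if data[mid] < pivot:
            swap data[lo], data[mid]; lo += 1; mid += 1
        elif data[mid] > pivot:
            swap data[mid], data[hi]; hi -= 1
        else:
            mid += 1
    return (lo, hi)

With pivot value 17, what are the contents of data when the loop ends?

pivot = 17; lo=0, mid=0, hi=7
data[mid]=5<17: swap data[0],data[0]; lo=1,mid=1 → [5,17,11,13,14,15,16,10]
data[mid]=17=17: mid=2
data[mid]=11<17: swap data[1],data[2]; lo=2,mid=3 → [5,11,17,13,14,15,16,10]
data[mid]=13<17: swap data[2],data[3]; lo=3,mid=4 → [5,11,13,17,14,15,16,10]
data[mid]=14<17: swap data[3],data[4]; lo=4,mid=5 → [5,11,13,14,17,15,16,10]
data[mid]=15<17: swap data[4],data[5]; lo=5,mid=6 → [5,11,13,14,15,17,16,10]
data[mid]=16<17: swap data[5],data[6]; lo=6,mid=7 → [5,11,13,14,15,16,17,10]
data[mid]=10<17: swap data[6],data[7]; lo=7,mid=8 → [5,11,13,14,15,16,10,17]
end: lo=7, hi=7; data = [5,11,13,14,15,16,10,17]

[5,11,13,14,15,16,10,17]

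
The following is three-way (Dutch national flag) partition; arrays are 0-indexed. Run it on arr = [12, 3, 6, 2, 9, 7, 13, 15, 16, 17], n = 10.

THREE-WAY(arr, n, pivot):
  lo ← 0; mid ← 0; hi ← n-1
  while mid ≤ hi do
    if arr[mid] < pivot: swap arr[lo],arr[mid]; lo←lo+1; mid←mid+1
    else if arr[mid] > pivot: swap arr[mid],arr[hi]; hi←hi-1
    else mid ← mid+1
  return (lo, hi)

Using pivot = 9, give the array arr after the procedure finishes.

lo=0 mid=0 hi=9
12>9: swap(0,9), hi=8 ⇒ [17, 3, 6, 2, 9, 7, 13, 15, 16, 12]
17>9: swap(0,8), hi=7 ⇒ [16, 3, 6, 2, 9, 7, 13, 15, 17, 12]
16>9: swap(0,7), hi=6 ⇒ [15, 3, 6, 2, 9, 7, 13, 16, 17, 12]
15>9: swap(0,6), hi=5 ⇒ [13, 3, 6, 2, 9, 7, 15, 16, 17, 12]
13>9: swap(0,5), hi=4 ⇒ [7, 3, 6, 2, 9, 13, 15, 16, 17, 12]
7<9: swap(0,0), lo=1 mid=1 ⇒ [7, 3, 6, 2, 9, 13, 15, 16, 17, 12]
3<9: swap(1,1), lo=2 mid=2 ⇒ [7, 3, 6, 2, 9, 13, 15, 16, 17, 12]
6<9: swap(2,2), lo=3 mid=3 ⇒ [7, 3, 6, 2, 9, 13, 15, 16, 17, 12]
2<9: swap(3,3), lo=4 mid=4 ⇒ [7, 3, 6, 2, 9, 13, 15, 16, 17, 12]
9=9: mid=5
done. lo=4 hi=4; arr=[7, 3, 6, 2, 9, 13, 15, 16, 17, 12]

[7, 3, 6, 2, 9, 13, 15, 16, 17, 12]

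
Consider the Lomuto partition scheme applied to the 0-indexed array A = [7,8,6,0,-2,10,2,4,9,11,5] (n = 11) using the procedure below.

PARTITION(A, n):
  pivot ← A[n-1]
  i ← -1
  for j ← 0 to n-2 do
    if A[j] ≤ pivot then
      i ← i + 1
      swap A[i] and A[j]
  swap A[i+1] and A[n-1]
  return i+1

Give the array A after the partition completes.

[0,-2,2,4,5,10,6,7,9,11,8]

pivot = A[10] = 5; i = -1
j=0: A[0]=7 > 5 → no swap
j=1: A[1]=8 > 5 → no swap
j=2: A[2]=6 > 5 → no swap
j=3: A[3]=0 ≤ 5 → i=0, swap A[0],A[3] → [0,8,6,7,-2,10,2,4,9,11,5]
j=4: A[4]=-2 ≤ 5 → i=1, swap A[1],A[4] → [0,-2,6,7,8,10,2,4,9,11,5]
j=5: A[5]=10 > 5 → no swap
j=6: A[6]=2 ≤ 5 → i=2, swap A[2],A[6] → [0,-2,2,7,8,10,6,4,9,11,5]
j=7: A[7]=4 ≤ 5 → i=3, swap A[3],A[7] → [0,-2,2,4,8,10,6,7,9,11,5]
j=8: A[8]=9 > 5 → no swap
j=9: A[9]=11 > 5 → no swap
final swap A[4],A[10] → [0,-2,2,4,5,10,6,7,9,11,8]; return 4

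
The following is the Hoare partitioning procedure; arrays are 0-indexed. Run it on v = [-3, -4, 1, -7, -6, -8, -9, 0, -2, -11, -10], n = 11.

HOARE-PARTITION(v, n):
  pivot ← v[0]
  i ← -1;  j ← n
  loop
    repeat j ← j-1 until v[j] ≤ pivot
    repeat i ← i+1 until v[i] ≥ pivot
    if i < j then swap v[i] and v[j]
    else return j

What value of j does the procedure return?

6

pivot = v[0] = -3; i = -1, j = 11
j→10 (v[10]=-10≤-3), i→0 (v[0]=-3≥-3); i<j, swap → [-10, -4, 1, -7, -6, -8, -9, 0, -2, -11, -3]
j→9 (v[9]=-11≤-3), i→2 (v[2]=1≥-3); i<j, swap → [-10, -4, -11, -7, -6, -8, -9, 0, -2, 1, -3]
j→6, i→7; i≥j, return j=6. v = [-10, -4, -11, -7, -6, -8, -9, 0, -2, 1, -3]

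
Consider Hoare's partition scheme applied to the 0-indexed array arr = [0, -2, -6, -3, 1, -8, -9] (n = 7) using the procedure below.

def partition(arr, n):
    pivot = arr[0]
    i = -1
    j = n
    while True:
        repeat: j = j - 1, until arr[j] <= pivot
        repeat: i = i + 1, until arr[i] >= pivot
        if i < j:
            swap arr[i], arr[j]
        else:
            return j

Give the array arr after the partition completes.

[-9, -2, -6, -3, -8, 1, 0]

pivot = arr[0] = 0; i = -1, j = 7
j→6 (arr[6]=-9≤0), i→0 (arr[0]=0≥0); i<j, swap → [-9, -2, -6, -3, 1, -8, 0]
j→5 (arr[5]=-8≤0), i→4 (arr[4]=1≥0); i<j, swap → [-9, -2, -6, -3, -8, 1, 0]
j→4, i→5; i≥j, return j=4. arr = [-9, -2, -6, -3, -8, 1, 0]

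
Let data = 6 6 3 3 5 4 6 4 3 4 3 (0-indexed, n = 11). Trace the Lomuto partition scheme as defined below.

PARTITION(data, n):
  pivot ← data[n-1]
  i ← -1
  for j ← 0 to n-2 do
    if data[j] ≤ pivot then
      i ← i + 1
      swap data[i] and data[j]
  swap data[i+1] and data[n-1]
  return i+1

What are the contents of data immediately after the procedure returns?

pivot = data[10] = 3; i = -1
j=0: data[0]=6 > 3 → no swap
j=1: data[1]=6 > 3 → no swap
j=2: data[2]=3 ≤ 3 → i=0, swap data[0],data[2] → 3 6 6 3 5 4 6 4 3 4 3
j=3: data[3]=3 ≤ 3 → i=1, swap data[1],data[3] → 3 3 6 6 5 4 6 4 3 4 3
j=4: data[4]=5 > 3 → no swap
j=5: data[5]=4 > 3 → no swap
j=6: data[6]=6 > 3 → no swap
j=7: data[7]=4 > 3 → no swap
j=8: data[8]=3 ≤ 3 → i=2, swap data[2],data[8] → 3 3 3 6 5 4 6 4 6 4 3
j=9: data[9]=4 > 3 → no swap
final swap data[3],data[10] → 3 3 3 3 5 4 6 4 6 4 6; return 3

3 3 3 3 5 4 6 4 6 4 6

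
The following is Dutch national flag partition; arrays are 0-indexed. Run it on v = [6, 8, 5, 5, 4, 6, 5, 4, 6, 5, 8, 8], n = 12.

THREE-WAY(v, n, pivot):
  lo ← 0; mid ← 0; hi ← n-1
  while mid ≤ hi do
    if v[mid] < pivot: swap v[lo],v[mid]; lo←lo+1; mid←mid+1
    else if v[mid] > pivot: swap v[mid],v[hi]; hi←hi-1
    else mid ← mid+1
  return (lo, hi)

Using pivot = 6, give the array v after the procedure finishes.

[5, 5, 5, 4, 5, 4, 6, 6, 6, 8, 8, 8]

lo=0 mid=0 hi=11
6=6: mid=1
8>6: swap(1,11), hi=10 ⇒ [6, 8, 5, 5, 4, 6, 5, 4, 6, 5, 8, 8]
8>6: swap(1,10), hi=9 ⇒ [6, 8, 5, 5, 4, 6, 5, 4, 6, 5, 8, 8]
8>6: swap(1,9), hi=8 ⇒ [6, 5, 5, 5, 4, 6, 5, 4, 6, 8, 8, 8]
5<6: swap(0,1), lo=1 mid=2 ⇒ [5, 6, 5, 5, 4, 6, 5, 4, 6, 8, 8, 8]
5<6: swap(1,2), lo=2 mid=3 ⇒ [5, 5, 6, 5, 4, 6, 5, 4, 6, 8, 8, 8]
5<6: swap(2,3), lo=3 mid=4 ⇒ [5, 5, 5, 6, 4, 6, 5, 4, 6, 8, 8, 8]
4<6: swap(3,4), lo=4 mid=5 ⇒ [5, 5, 5, 4, 6, 6, 5, 4, 6, 8, 8, 8]
6=6: mid=6
5<6: swap(4,6), lo=5 mid=7 ⇒ [5, 5, 5, 4, 5, 6, 6, 4, 6, 8, 8, 8]
4<6: swap(5,7), lo=6 mid=8 ⇒ [5, 5, 5, 4, 5, 4, 6, 6, 6, 8, 8, 8]
6=6: mid=9
done. lo=6 hi=8; v=[5, 5, 5, 4, 5, 4, 6, 6, 6, 8, 8, 8]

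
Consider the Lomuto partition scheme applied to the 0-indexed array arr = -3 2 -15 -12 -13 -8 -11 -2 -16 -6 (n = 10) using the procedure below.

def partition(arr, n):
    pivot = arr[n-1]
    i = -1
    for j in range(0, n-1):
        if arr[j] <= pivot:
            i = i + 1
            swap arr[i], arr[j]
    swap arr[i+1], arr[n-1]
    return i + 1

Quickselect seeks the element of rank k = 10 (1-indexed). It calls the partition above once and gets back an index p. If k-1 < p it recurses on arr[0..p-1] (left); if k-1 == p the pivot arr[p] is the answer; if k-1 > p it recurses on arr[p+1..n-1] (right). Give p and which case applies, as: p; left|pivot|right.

pivot=-6, i=-1
j=0: -3>-6, skip
j=1: 2>-6, skip
j=2: -15≤-6, i=0, swap(0,2) ⇒ -15 2 -3 -12 -13 -8 -11 -2 -16 -6
j=3: -12≤-6, i=1, swap(1,3) ⇒ -15 -12 -3 2 -13 -8 -11 -2 -16 -6
j=4: -13≤-6, i=2, swap(2,4) ⇒ -15 -12 -13 2 -3 -8 -11 -2 -16 -6
j=5: -8≤-6, i=3, swap(3,5) ⇒ -15 -12 -13 -8 -3 2 -11 -2 -16 -6
j=6: -11≤-6, i=4, swap(4,6) ⇒ -15 -12 -13 -8 -11 2 -3 -2 -16 -6
j=7: -2>-6, skip
j=8: -16≤-6, i=5, swap(5,8) ⇒ -15 -12 -13 -8 -11 -16 -3 -2 2 -6
swap(6,9) ⇒ -15 -12 -13 -8 -11 -16 -6 -2 2 -3; return 6
p = 6; k-1 = 9 > 6 ⇒ right

6; right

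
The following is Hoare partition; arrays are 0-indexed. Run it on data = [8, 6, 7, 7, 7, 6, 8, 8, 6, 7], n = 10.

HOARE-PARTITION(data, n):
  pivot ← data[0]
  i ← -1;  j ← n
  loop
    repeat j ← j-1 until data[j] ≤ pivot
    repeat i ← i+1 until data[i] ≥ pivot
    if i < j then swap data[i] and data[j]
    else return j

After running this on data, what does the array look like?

pivot = data[0] = 8; i = -1, j = 10
j→9 (data[9]=7≤8), i→0 (data[0]=8≥8); i<j, swap → [7, 6, 7, 7, 7, 6, 8, 8, 6, 8]
j→8 (data[8]=6≤8), i→6 (data[6]=8≥8); i<j, swap → [7, 6, 7, 7, 7, 6, 6, 8, 8, 8]
j→7, i→7; i≥j, return j=7. data = [7, 6, 7, 7, 7, 6, 6, 8, 8, 8]

[7, 6, 7, 7, 7, 6, 6, 8, 8, 8]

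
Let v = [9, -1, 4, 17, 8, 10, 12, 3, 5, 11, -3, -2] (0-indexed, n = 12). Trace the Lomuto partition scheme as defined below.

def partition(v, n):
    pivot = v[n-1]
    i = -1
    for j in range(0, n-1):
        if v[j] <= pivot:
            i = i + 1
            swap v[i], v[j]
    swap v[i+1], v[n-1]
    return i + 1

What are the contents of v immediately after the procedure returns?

pivot=-2, i=-1
j=0: 9>-2, skip
j=1: -1>-2, skip
j=2: 4>-2, skip
j=3: 17>-2, skip
j=4: 8>-2, skip
j=5: 10>-2, skip
j=6: 12>-2, skip
j=7: 3>-2, skip
j=8: 5>-2, skip
j=9: 11>-2, skip
j=10: -3≤-2, i=0, swap(0,10) ⇒ [-3, -1, 4, 17, 8, 10, 12, 3, 5, 11, 9, -2]
swap(1,11) ⇒ [-3, -2, 4, 17, 8, 10, 12, 3, 5, 11, 9, -1]; return 1

[-3, -2, 4, 17, 8, 10, 12, 3, 5, 11, 9, -1]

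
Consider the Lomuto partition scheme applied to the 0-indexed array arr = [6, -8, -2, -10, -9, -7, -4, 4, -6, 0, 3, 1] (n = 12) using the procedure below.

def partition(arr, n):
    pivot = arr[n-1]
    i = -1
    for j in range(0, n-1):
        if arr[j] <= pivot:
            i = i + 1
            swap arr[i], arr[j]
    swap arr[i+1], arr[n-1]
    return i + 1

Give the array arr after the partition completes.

[-8, -2, -10, -9, -7, -4, -6, 0, 1, 4, 3, 6]

pivot = arr[11] = 1; i = -1
j=0: arr[0]=6 > 1 → no swap
j=1: arr[1]=-8 ≤ 1 → i=0, swap arr[0],arr[1] → [-8, 6, -2, -10, -9, -7, -4, 4, -6, 0, 3, 1]
j=2: arr[2]=-2 ≤ 1 → i=1, swap arr[1],arr[2] → [-8, -2, 6, -10, -9, -7, -4, 4, -6, 0, 3, 1]
j=3: arr[3]=-10 ≤ 1 → i=2, swap arr[2],arr[3] → [-8, -2, -10, 6, -9, -7, -4, 4, -6, 0, 3, 1]
j=4: arr[4]=-9 ≤ 1 → i=3, swap arr[3],arr[4] → [-8, -2, -10, -9, 6, -7, -4, 4, -6, 0, 3, 1]
j=5: arr[5]=-7 ≤ 1 → i=4, swap arr[4],arr[5] → [-8, -2, -10, -9, -7, 6, -4, 4, -6, 0, 3, 1]
j=6: arr[6]=-4 ≤ 1 → i=5, swap arr[5],arr[6] → [-8, -2, -10, -9, -7, -4, 6, 4, -6, 0, 3, 1]
j=7: arr[7]=4 > 1 → no swap
j=8: arr[8]=-6 ≤ 1 → i=6, swap arr[6],arr[8] → [-8, -2, -10, -9, -7, -4, -6, 4, 6, 0, 3, 1]
j=9: arr[9]=0 ≤ 1 → i=7, swap arr[7],arr[9] → [-8, -2, -10, -9, -7, -4, -6, 0, 6, 4, 3, 1]
j=10: arr[10]=3 > 1 → no swap
final swap arr[8],arr[11] → [-8, -2, -10, -9, -7, -4, -6, 0, 1, 4, 3, 6]; return 8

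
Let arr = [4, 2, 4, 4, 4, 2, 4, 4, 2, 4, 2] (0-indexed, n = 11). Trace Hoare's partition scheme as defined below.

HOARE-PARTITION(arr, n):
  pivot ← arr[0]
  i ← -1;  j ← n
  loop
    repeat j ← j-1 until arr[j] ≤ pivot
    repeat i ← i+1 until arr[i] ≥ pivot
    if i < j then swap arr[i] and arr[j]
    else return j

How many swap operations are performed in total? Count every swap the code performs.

4

pivot=4
j stops at 10 (2), i stops at 0 (4); swap ⇒ [2, 2, 4, 4, 4, 2, 4, 4, 2, 4, 4]
j stops at 9 (4), i stops at 2 (4); swap ⇒ [2, 2, 4, 4, 4, 2, 4, 4, 2, 4, 4]
j stops at 8 (2), i stops at 3 (4); swap ⇒ [2, 2, 4, 2, 4, 2, 4, 4, 4, 4, 4]
j stops at 7 (4), i stops at 4 (4); swap ⇒ [2, 2, 4, 2, 4, 2, 4, 4, 4, 4, 4]
j stops at 6, i stops at 6; i≥j ⇒ return 6. arr=[2, 2, 4, 2, 4, 2, 4, 4, 4, 4, 4]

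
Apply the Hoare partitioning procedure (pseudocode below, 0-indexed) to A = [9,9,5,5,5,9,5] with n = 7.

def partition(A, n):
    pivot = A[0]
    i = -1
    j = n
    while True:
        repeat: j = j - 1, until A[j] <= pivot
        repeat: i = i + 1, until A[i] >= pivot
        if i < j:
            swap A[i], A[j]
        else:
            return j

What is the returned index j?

pivot=9
j stops at 6 (5), i stops at 0 (9); swap ⇒ [5,9,5,5,5,9,9]
j stops at 5 (9), i stops at 1 (9); swap ⇒ [5,9,5,5,5,9,9]
j stops at 4, i stops at 5; i≥j ⇒ return 4. A=[5,9,5,5,5,9,9]

4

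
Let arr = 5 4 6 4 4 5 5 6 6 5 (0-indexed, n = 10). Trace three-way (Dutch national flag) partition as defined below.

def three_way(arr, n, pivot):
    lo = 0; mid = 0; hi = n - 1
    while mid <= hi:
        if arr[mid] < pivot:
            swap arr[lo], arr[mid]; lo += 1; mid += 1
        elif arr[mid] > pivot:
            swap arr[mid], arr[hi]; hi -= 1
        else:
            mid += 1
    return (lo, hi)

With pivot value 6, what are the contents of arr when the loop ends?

5 4 4 4 5 5 5 6 6 6

pivot = 6; lo=0, mid=0, hi=9
arr[mid]=5<6: swap arr[0],arr[0]; lo=1,mid=1 → 5 4 6 4 4 5 5 6 6 5
arr[mid]=4<6: swap arr[1],arr[1]; lo=2,mid=2 → 5 4 6 4 4 5 5 6 6 5
arr[mid]=6=6: mid=3
arr[mid]=4<6: swap arr[2],arr[3]; lo=3,mid=4 → 5 4 4 6 4 5 5 6 6 5
arr[mid]=4<6: swap arr[3],arr[4]; lo=4,mid=5 → 5 4 4 4 6 5 5 6 6 5
arr[mid]=5<6: swap arr[4],arr[5]; lo=5,mid=6 → 5 4 4 4 5 6 5 6 6 5
arr[mid]=5<6: swap arr[5],arr[6]; lo=6,mid=7 → 5 4 4 4 5 5 6 6 6 5
arr[mid]=6=6: mid=8
arr[mid]=6=6: mid=9
arr[mid]=5<6: swap arr[6],arr[9]; lo=7,mid=10 → 5 4 4 4 5 5 5 6 6 6
end: lo=7, hi=9; arr = 5 4 4 4 5 5 5 6 6 6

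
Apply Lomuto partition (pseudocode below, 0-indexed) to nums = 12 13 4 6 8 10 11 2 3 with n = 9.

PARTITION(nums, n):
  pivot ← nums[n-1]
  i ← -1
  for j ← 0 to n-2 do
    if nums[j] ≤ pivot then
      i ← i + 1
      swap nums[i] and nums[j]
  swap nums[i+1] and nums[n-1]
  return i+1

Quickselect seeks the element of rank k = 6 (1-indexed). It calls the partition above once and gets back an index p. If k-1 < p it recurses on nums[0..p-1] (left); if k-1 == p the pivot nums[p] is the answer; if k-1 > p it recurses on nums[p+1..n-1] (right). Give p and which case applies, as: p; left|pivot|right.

1; right

pivot = nums[8] = 3; i = -1
j=0: nums[0]=12 > 3 → no swap
j=1: nums[1]=13 > 3 → no swap
j=2: nums[2]=4 > 3 → no swap
j=3: nums[3]=6 > 3 → no swap
j=4: nums[4]=8 > 3 → no swap
j=5: nums[5]=10 > 3 → no swap
j=6: nums[6]=11 > 3 → no swap
j=7: nums[7]=2 ≤ 3 → i=0, swap nums[0],nums[7] → 2 13 4 6 8 10 11 12 3
final swap nums[1],nums[8] → 2 3 4 6 8 10 11 12 13; return 1
p = 1; k-1 = 5 > 1 ⇒ right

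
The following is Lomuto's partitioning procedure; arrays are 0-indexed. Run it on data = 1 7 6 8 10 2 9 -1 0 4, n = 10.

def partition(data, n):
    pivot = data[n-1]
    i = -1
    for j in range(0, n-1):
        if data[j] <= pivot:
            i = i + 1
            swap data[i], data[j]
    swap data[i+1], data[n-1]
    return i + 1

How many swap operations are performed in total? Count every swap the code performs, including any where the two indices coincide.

5

pivot = data[9] = 4; i = -1
j=0: data[0]=1 ≤ 4 → i=0, swap data[0],data[0] (no change) → 1 7 6 8 10 2 9 -1 0 4
j=1: data[1]=7 > 4 → no swap
j=2: data[2]=6 > 4 → no swap
j=3: data[3]=8 > 4 → no swap
j=4: data[4]=10 > 4 → no swap
j=5: data[5]=2 ≤ 4 → i=1, swap data[1],data[5] → 1 2 6 8 10 7 9 -1 0 4
j=6: data[6]=9 > 4 → no swap
j=7: data[7]=-1 ≤ 4 → i=2, swap data[2],data[7] → 1 2 -1 8 10 7 9 6 0 4
j=8: data[8]=0 ≤ 4 → i=3, swap data[3],data[8] → 1 2 -1 0 10 7 9 6 8 4
final swap data[4],data[9] → 1 2 -1 0 4 7 9 6 8 10; return 4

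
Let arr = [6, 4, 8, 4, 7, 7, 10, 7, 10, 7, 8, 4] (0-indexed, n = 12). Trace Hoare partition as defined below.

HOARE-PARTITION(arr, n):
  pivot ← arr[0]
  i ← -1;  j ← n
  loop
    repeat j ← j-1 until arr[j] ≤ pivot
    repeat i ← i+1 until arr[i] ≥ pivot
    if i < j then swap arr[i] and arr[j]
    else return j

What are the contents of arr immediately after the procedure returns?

pivot=6
j stops at 11 (4), i stops at 0 (6); swap ⇒ [4, 4, 8, 4, 7, 7, 10, 7, 10, 7, 8, 6]
j stops at 3 (4), i stops at 2 (8); swap ⇒ [4, 4, 4, 8, 7, 7, 10, 7, 10, 7, 8, 6]
j stops at 2, i stops at 3; i≥j ⇒ return 2. arr=[4, 4, 4, 8, 7, 7, 10, 7, 10, 7, 8, 6]

[4, 4, 4, 8, 7, 7, 10, 7, 10, 7, 8, 6]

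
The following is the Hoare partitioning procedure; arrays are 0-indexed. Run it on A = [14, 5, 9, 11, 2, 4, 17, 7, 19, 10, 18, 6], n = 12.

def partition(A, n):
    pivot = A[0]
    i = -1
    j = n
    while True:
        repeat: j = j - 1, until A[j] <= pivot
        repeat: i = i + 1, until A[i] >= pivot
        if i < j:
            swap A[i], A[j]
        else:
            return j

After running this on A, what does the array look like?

pivot=14
j stops at 11 (6), i stops at 0 (14); swap ⇒ [6, 5, 9, 11, 2, 4, 17, 7, 19, 10, 18, 14]
j stops at 9 (10), i stops at 6 (17); swap ⇒ [6, 5, 9, 11, 2, 4, 10, 7, 19, 17, 18, 14]
j stops at 7, i stops at 8; i≥j ⇒ return 7. A=[6, 5, 9, 11, 2, 4, 10, 7, 19, 17, 18, 14]

[6, 5, 9, 11, 2, 4, 10, 7, 19, 17, 18, 14]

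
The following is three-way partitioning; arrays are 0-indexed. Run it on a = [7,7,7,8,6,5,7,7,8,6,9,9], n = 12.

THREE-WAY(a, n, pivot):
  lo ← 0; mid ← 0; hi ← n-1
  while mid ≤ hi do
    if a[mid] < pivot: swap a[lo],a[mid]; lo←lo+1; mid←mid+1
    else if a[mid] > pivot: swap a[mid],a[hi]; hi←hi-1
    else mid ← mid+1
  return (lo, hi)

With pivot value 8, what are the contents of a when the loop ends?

lo=0 mid=0 hi=11
7<8: swap(0,0), lo=1 mid=1 ⇒ [7,7,7,8,6,5,7,7,8,6,9,9]
7<8: swap(1,1), lo=2 mid=2 ⇒ [7,7,7,8,6,5,7,7,8,6,9,9]
7<8: swap(2,2), lo=3 mid=3 ⇒ [7,7,7,8,6,5,7,7,8,6,9,9]
8=8: mid=4
6<8: swap(3,4), lo=4 mid=5 ⇒ [7,7,7,6,8,5,7,7,8,6,9,9]
5<8: swap(4,5), lo=5 mid=6 ⇒ [7,7,7,6,5,8,7,7,8,6,9,9]
7<8: swap(5,6), lo=6 mid=7 ⇒ [7,7,7,6,5,7,8,7,8,6,9,9]
7<8: swap(6,7), lo=7 mid=8 ⇒ [7,7,7,6,5,7,7,8,8,6,9,9]
8=8: mid=9
6<8: swap(7,9), lo=8 mid=10 ⇒ [7,7,7,6,5,7,7,6,8,8,9,9]
9>8: swap(10,11), hi=10 ⇒ [7,7,7,6,5,7,7,6,8,8,9,9]
9>8: swap(10,10), hi=9 ⇒ [7,7,7,6,5,7,7,6,8,8,9,9]
done. lo=8 hi=9; a=[7,7,7,6,5,7,7,6,8,8,9,9]

[7,7,7,6,5,7,7,6,8,8,9,9]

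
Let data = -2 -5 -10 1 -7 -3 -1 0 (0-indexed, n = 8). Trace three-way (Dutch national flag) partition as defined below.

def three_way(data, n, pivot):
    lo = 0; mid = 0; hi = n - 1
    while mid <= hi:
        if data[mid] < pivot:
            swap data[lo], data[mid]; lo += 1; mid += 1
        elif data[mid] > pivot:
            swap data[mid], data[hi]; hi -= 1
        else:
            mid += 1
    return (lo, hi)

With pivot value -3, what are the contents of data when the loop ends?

-5 -10 -7 -3 1 -1 0 -2

pivot = -3; lo=0, mid=0, hi=7
data[mid]=-2>-3: swap data[0],data[7]; hi=6 → 0 -5 -10 1 -7 -3 -1 -2
data[mid]=0>-3: swap data[0],data[6]; hi=5 → -1 -5 -10 1 -7 -3 0 -2
data[mid]=-1>-3: swap data[0],data[5]; hi=4 → -3 -5 -10 1 -7 -1 0 -2
data[mid]=-3=-3: mid=1
data[mid]=-5<-3: swap data[0],data[1]; lo=1,mid=2 → -5 -3 -10 1 -7 -1 0 -2
data[mid]=-10<-3: swap data[1],data[2]; lo=2,mid=3 → -5 -10 -3 1 -7 -1 0 -2
data[mid]=1>-3: swap data[3],data[4]; hi=3 → -5 -10 -3 -7 1 -1 0 -2
data[mid]=-7<-3: swap data[2],data[3]; lo=3,mid=4 → -5 -10 -7 -3 1 -1 0 -2
end: lo=3, hi=3; data = -5 -10 -7 -3 1 -1 0 -2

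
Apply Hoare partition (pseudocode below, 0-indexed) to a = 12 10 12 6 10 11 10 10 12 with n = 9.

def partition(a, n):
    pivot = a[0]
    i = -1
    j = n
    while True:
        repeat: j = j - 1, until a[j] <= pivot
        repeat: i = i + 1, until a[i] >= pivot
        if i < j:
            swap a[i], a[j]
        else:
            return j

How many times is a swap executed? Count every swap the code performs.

pivot = a[0] = 12; i = -1, j = 9
j→8 (a[8]=12≤12), i→0 (a[0]=12≥12); i<j, swap → 12 10 12 6 10 11 10 10 12
j→7 (a[7]=10≤12), i→2 (a[2]=12≥12); i<j, swap → 12 10 10 6 10 11 10 12 12
j→6, i→7; i≥j, return j=6. a = 12 10 10 6 10 11 10 12 12

2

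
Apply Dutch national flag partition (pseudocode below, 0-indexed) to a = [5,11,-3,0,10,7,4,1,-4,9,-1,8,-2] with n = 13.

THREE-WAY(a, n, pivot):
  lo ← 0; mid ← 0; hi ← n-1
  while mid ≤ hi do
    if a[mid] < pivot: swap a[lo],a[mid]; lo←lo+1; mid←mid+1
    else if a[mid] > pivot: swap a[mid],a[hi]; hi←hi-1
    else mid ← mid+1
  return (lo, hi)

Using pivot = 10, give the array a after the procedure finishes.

lo=0 mid=0 hi=12
5<10: swap(0,0), lo=1 mid=1 ⇒ [5,11,-3,0,10,7,4,1,-4,9,-1,8,-2]
11>10: swap(1,12), hi=11 ⇒ [5,-2,-3,0,10,7,4,1,-4,9,-1,8,11]
-2<10: swap(1,1), lo=2 mid=2 ⇒ [5,-2,-3,0,10,7,4,1,-4,9,-1,8,11]
-3<10: swap(2,2), lo=3 mid=3 ⇒ [5,-2,-3,0,10,7,4,1,-4,9,-1,8,11]
0<10: swap(3,3), lo=4 mid=4 ⇒ [5,-2,-3,0,10,7,4,1,-4,9,-1,8,11]
10=10: mid=5
7<10: swap(4,5), lo=5 mid=6 ⇒ [5,-2,-3,0,7,10,4,1,-4,9,-1,8,11]
4<10: swap(5,6), lo=6 mid=7 ⇒ [5,-2,-3,0,7,4,10,1,-4,9,-1,8,11]
1<10: swap(6,7), lo=7 mid=8 ⇒ [5,-2,-3,0,7,4,1,10,-4,9,-1,8,11]
-4<10: swap(7,8), lo=8 mid=9 ⇒ [5,-2,-3,0,7,4,1,-4,10,9,-1,8,11]
9<10: swap(8,9), lo=9 mid=10 ⇒ [5,-2,-3,0,7,4,1,-4,9,10,-1,8,11]
-1<10: swap(9,10), lo=10 mid=11 ⇒ [5,-2,-3,0,7,4,1,-4,9,-1,10,8,11]
8<10: swap(10,11), lo=11 mid=12 ⇒ [5,-2,-3,0,7,4,1,-4,9,-1,8,10,11]
done. lo=11 hi=11; a=[5,-2,-3,0,7,4,1,-4,9,-1,8,10,11]

[5,-2,-3,0,7,4,1,-4,9,-1,8,10,11]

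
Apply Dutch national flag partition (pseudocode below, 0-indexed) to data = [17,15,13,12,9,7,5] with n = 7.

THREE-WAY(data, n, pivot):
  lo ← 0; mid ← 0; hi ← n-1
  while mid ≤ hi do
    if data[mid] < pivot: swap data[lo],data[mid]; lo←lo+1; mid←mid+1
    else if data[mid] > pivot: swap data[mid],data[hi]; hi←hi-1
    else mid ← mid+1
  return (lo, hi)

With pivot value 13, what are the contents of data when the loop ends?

pivot = 13; lo=0, mid=0, hi=6
data[mid]=17>13: swap data[0],data[6]; hi=5 → [5,15,13,12,9,7,17]
data[mid]=5<13: swap data[0],data[0]; lo=1,mid=1 → [5,15,13,12,9,7,17]
data[mid]=15>13: swap data[1],data[5]; hi=4 → [5,7,13,12,9,15,17]
data[mid]=7<13: swap data[1],data[1]; lo=2,mid=2 → [5,7,13,12,9,15,17]
data[mid]=13=13: mid=3
data[mid]=12<13: swap data[2],data[3]; lo=3,mid=4 → [5,7,12,13,9,15,17]
data[mid]=9<13: swap data[3],data[4]; lo=4,mid=5 → [5,7,12,9,13,15,17]
end: lo=4, hi=4; data = [5,7,12,9,13,15,17]

[5,7,12,9,13,15,17]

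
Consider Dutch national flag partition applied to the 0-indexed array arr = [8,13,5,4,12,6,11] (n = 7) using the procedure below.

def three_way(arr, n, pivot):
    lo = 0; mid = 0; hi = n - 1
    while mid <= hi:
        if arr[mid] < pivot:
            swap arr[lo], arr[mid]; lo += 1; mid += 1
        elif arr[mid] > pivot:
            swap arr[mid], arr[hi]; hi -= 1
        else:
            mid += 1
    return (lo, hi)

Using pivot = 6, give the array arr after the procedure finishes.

[4,5,6,12,13,11,8]

pivot = 6; lo=0, mid=0, hi=6
arr[mid]=8>6: swap arr[0],arr[6]; hi=5 → [11,13,5,4,12,6,8]
arr[mid]=11>6: swap arr[0],arr[5]; hi=4 → [6,13,5,4,12,11,8]
arr[mid]=6=6: mid=1
arr[mid]=13>6: swap arr[1],arr[4]; hi=3 → [6,12,5,4,13,11,8]
arr[mid]=12>6: swap arr[1],arr[3]; hi=2 → [6,4,5,12,13,11,8]
arr[mid]=4<6: swap arr[0],arr[1]; lo=1,mid=2 → [4,6,5,12,13,11,8]
arr[mid]=5<6: swap arr[1],arr[2]; lo=2,mid=3 → [4,5,6,12,13,11,8]
end: lo=2, hi=2; arr = [4,5,6,12,13,11,8]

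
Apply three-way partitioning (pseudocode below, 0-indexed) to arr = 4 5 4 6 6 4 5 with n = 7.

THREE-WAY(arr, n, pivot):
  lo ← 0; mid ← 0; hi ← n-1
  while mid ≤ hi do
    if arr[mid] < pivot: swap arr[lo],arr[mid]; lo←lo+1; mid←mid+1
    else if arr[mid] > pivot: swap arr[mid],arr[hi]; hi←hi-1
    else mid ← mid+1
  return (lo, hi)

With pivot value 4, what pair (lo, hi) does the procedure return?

lo=0 mid=0 hi=6
4=4: mid=1
5>4: swap(1,6), hi=5 ⇒ 4 5 4 6 6 4 5
5>4: swap(1,5), hi=4 ⇒ 4 4 4 6 6 5 5
4=4: mid=2
4=4: mid=3
6>4: swap(3,4), hi=3 ⇒ 4 4 4 6 6 5 5
6>4: swap(3,3), hi=2 ⇒ 4 4 4 6 6 5 5
done. lo=0 hi=2; arr=4 4 4 6 6 5 5

(0, 2)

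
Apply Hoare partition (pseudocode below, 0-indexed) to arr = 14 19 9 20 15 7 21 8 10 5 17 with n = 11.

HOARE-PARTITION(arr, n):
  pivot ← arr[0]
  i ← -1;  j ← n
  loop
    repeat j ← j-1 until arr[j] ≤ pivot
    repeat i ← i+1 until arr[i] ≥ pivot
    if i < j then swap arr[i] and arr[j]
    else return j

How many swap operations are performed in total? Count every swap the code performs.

pivot = arr[0] = 14; i = -1, j = 11
j→9 (arr[9]=5≤14), i→0 (arr[0]=14≥14); i<j, swap → 5 19 9 20 15 7 21 8 10 14 17
j→8 (arr[8]=10≤14), i→1 (arr[1]=19≥14); i<j, swap → 5 10 9 20 15 7 21 8 19 14 17
j→7 (arr[7]=8≤14), i→3 (arr[3]=20≥14); i<j, swap → 5 10 9 8 15 7 21 20 19 14 17
j→5 (arr[5]=7≤14), i→4 (arr[4]=15≥14); i<j, swap → 5 10 9 8 7 15 21 20 19 14 17
j→4, i→5; i≥j, return j=4. arr = 5 10 9 8 7 15 21 20 19 14 17

4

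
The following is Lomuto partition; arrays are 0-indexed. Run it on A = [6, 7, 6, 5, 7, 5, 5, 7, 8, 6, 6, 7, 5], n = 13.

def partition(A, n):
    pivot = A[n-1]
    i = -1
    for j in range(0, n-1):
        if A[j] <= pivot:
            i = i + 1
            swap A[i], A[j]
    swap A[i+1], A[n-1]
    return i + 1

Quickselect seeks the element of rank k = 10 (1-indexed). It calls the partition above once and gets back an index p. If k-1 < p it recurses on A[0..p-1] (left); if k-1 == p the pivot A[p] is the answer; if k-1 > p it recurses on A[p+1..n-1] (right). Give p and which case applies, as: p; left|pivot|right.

3; right

pivot=5, i=-1
j=0: 6>5, skip
j=1: 7>5, skip
j=2: 6>5, skip
j=3: 5≤5, i=0, swap(0,3) ⇒ [5, 7, 6, 6, 7, 5, 5, 7, 8, 6, 6, 7, 5]
j=4: 7>5, skip
j=5: 5≤5, i=1, swap(1,5) ⇒ [5, 5, 6, 6, 7, 7, 5, 7, 8, 6, 6, 7, 5]
j=6: 5≤5, i=2, swap(2,6) ⇒ [5, 5, 5, 6, 7, 7, 6, 7, 8, 6, 6, 7, 5]
j=7: 7>5, skip
j=8: 8>5, skip
j=9: 6>5, skip
j=10: 6>5, skip
j=11: 7>5, skip
swap(3,12) ⇒ [5, 5, 5, 5, 7, 7, 6, 7, 8, 6, 6, 7, 6]; return 3
p = 3; k-1 = 9 > 3 ⇒ right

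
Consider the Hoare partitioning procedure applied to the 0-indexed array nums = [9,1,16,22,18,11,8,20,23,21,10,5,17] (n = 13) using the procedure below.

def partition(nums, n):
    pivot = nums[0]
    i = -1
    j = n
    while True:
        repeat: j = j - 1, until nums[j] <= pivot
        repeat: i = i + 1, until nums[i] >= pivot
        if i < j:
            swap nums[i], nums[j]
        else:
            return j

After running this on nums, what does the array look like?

pivot=9
j stops at 11 (5), i stops at 0 (9); swap ⇒ [5,1,16,22,18,11,8,20,23,21,10,9,17]
j stops at 6 (8), i stops at 2 (16); swap ⇒ [5,1,8,22,18,11,16,20,23,21,10,9,17]
j stops at 2, i stops at 3; i≥j ⇒ return 2. nums=[5,1,8,22,18,11,16,20,23,21,10,9,17]

[5,1,8,22,18,11,16,20,23,21,10,9,17]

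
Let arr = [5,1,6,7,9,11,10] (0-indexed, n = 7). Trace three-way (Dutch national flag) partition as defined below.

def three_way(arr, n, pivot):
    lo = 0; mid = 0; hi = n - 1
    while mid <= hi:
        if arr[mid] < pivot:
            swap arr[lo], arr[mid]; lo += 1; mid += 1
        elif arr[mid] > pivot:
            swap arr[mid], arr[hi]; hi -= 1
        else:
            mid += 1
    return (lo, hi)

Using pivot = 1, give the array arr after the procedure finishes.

pivot = 1; lo=0, mid=0, hi=6
arr[mid]=5>1: swap arr[0],arr[6]; hi=5 → [10,1,6,7,9,11,5]
arr[mid]=10>1: swap arr[0],arr[5]; hi=4 → [11,1,6,7,9,10,5]
arr[mid]=11>1: swap arr[0],arr[4]; hi=3 → [9,1,6,7,11,10,5]
arr[mid]=9>1: swap arr[0],arr[3]; hi=2 → [7,1,6,9,11,10,5]
arr[mid]=7>1: swap arr[0],arr[2]; hi=1 → [6,1,7,9,11,10,5]
arr[mid]=6>1: swap arr[0],arr[1]; hi=0 → [1,6,7,9,11,10,5]
arr[mid]=1=1: mid=1
end: lo=0, hi=0; arr = [1,6,7,9,11,10,5]

[1,6,7,9,11,10,5]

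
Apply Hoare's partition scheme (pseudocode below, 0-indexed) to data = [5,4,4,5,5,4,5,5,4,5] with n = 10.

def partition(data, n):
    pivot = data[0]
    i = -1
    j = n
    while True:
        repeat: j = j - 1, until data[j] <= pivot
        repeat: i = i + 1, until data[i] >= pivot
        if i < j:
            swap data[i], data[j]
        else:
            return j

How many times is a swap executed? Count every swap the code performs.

3

pivot = data[0] = 5; i = -1, j = 10
j→9 (data[9]=5≤5), i→0 (data[0]=5≥5); i<j, swap → [5,4,4,5,5,4,5,5,4,5]
j→8 (data[8]=4≤5), i→3 (data[3]=5≥5); i<j, swap → [5,4,4,4,5,4,5,5,5,5]
j→7 (data[7]=5≤5), i→4 (data[4]=5≥5); i<j, swap → [5,4,4,4,5,4,5,5,5,5]
j→6, i→6; i≥j, return j=6. data = [5,4,4,4,5,4,5,5,5,5]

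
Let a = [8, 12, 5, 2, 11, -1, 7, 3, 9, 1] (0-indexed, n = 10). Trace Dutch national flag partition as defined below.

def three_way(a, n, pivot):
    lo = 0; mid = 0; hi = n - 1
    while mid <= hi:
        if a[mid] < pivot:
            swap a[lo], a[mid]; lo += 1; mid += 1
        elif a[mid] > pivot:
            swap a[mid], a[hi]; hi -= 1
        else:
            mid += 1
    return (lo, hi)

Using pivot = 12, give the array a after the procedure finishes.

[8, 5, 2, 11, -1, 7, 3, 9, 1, 12]

pivot = 12; lo=0, mid=0, hi=9
a[mid]=8<12: swap a[0],a[0]; lo=1,mid=1 → [8, 12, 5, 2, 11, -1, 7, 3, 9, 1]
a[mid]=12=12: mid=2
a[mid]=5<12: swap a[1],a[2]; lo=2,mid=3 → [8, 5, 12, 2, 11, -1, 7, 3, 9, 1]
a[mid]=2<12: swap a[2],a[3]; lo=3,mid=4 → [8, 5, 2, 12, 11, -1, 7, 3, 9, 1]
a[mid]=11<12: swap a[3],a[4]; lo=4,mid=5 → [8, 5, 2, 11, 12, -1, 7, 3, 9, 1]
a[mid]=-1<12: swap a[4],a[5]; lo=5,mid=6 → [8, 5, 2, 11, -1, 12, 7, 3, 9, 1]
a[mid]=7<12: swap a[5],a[6]; lo=6,mid=7 → [8, 5, 2, 11, -1, 7, 12, 3, 9, 1]
a[mid]=3<12: swap a[6],a[7]; lo=7,mid=8 → [8, 5, 2, 11, -1, 7, 3, 12, 9, 1]
a[mid]=9<12: swap a[7],a[8]; lo=8,mid=9 → [8, 5, 2, 11, -1, 7, 3, 9, 12, 1]
a[mid]=1<12: swap a[8],a[9]; lo=9,mid=10 → [8, 5, 2, 11, -1, 7, 3, 9, 1, 12]
end: lo=9, hi=9; a = [8, 5, 2, 11, -1, 7, 3, 9, 1, 12]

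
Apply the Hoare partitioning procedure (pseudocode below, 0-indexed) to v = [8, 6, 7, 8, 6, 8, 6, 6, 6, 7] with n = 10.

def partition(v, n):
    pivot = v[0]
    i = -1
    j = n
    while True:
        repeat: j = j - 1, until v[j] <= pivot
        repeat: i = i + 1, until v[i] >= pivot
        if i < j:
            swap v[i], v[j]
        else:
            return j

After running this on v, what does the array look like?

pivot=8
j stops at 9 (7), i stops at 0 (8); swap ⇒ [7, 6, 7, 8, 6, 8, 6, 6, 6, 8]
j stops at 8 (6), i stops at 3 (8); swap ⇒ [7, 6, 7, 6, 6, 8, 6, 6, 8, 8]
j stops at 7 (6), i stops at 5 (8); swap ⇒ [7, 6, 7, 6, 6, 6, 6, 8, 8, 8]
j stops at 6, i stops at 7; i≥j ⇒ return 6. v=[7, 6, 7, 6, 6, 6, 6, 8, 8, 8]

[7, 6, 7, 6, 6, 6, 6, 8, 8, 8]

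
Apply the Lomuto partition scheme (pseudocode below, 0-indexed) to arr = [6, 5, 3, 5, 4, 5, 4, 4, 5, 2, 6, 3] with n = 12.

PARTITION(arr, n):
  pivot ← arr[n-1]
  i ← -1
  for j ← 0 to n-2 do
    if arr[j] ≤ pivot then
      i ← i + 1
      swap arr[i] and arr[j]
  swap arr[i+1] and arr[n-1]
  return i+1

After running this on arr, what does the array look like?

[3, 2, 3, 5, 4, 5, 4, 4, 5, 5, 6, 6]

pivot = arr[11] = 3; i = -1
j=0: arr[0]=6 > 3 → no swap
j=1: arr[1]=5 > 3 → no swap
j=2: arr[2]=3 ≤ 3 → i=0, swap arr[0],arr[2] → [3, 5, 6, 5, 4, 5, 4, 4, 5, 2, 6, 3]
j=3: arr[3]=5 > 3 → no swap
j=4: arr[4]=4 > 3 → no swap
j=5: arr[5]=5 > 3 → no swap
j=6: arr[6]=4 > 3 → no swap
j=7: arr[7]=4 > 3 → no swap
j=8: arr[8]=5 > 3 → no swap
j=9: arr[9]=2 ≤ 3 → i=1, swap arr[1],arr[9] → [3, 2, 6, 5, 4, 5, 4, 4, 5, 5, 6, 3]
j=10: arr[10]=6 > 3 → no swap
final swap arr[2],arr[11] → [3, 2, 3, 5, 4, 5, 4, 4, 5, 5, 6, 6]; return 2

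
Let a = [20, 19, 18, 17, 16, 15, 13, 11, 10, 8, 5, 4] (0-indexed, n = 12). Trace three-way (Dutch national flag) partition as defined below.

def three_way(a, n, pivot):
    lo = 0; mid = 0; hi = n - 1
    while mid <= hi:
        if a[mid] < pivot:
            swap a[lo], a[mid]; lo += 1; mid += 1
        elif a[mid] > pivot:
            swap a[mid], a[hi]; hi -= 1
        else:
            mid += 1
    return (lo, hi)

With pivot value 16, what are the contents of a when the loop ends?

[4, 5, 8, 10, 15, 13, 11, 16, 17, 18, 19, 20]

pivot = 16; lo=0, mid=0, hi=11
a[mid]=20>16: swap a[0],a[11]; hi=10 → [4, 19, 18, 17, 16, 15, 13, 11, 10, 8, 5, 20]
a[mid]=4<16: swap a[0],a[0]; lo=1,mid=1 → [4, 19, 18, 17, 16, 15, 13, 11, 10, 8, 5, 20]
a[mid]=19>16: swap a[1],a[10]; hi=9 → [4, 5, 18, 17, 16, 15, 13, 11, 10, 8, 19, 20]
a[mid]=5<16: swap a[1],a[1]; lo=2,mid=2 → [4, 5, 18, 17, 16, 15, 13, 11, 10, 8, 19, 20]
a[mid]=18>16: swap a[2],a[9]; hi=8 → [4, 5, 8, 17, 16, 15, 13, 11, 10, 18, 19, 20]
a[mid]=8<16: swap a[2],a[2]; lo=3,mid=3 → [4, 5, 8, 17, 16, 15, 13, 11, 10, 18, 19, 20]
a[mid]=17>16: swap a[3],a[8]; hi=7 → [4, 5, 8, 10, 16, 15, 13, 11, 17, 18, 19, 20]
a[mid]=10<16: swap a[3],a[3]; lo=4,mid=4 → [4, 5, 8, 10, 16, 15, 13, 11, 17, 18, 19, 20]
a[mid]=16=16: mid=5
a[mid]=15<16: swap a[4],a[5]; lo=5,mid=6 → [4, 5, 8, 10, 15, 16, 13, 11, 17, 18, 19, 20]
a[mid]=13<16: swap a[5],a[6]; lo=6,mid=7 → [4, 5, 8, 10, 15, 13, 16, 11, 17, 18, 19, 20]
a[mid]=11<16: swap a[6],a[7]; lo=7,mid=8 → [4, 5, 8, 10, 15, 13, 11, 16, 17, 18, 19, 20]
end: lo=7, hi=7; a = [4, 5, 8, 10, 15, 13, 11, 16, 17, 18, 19, 20]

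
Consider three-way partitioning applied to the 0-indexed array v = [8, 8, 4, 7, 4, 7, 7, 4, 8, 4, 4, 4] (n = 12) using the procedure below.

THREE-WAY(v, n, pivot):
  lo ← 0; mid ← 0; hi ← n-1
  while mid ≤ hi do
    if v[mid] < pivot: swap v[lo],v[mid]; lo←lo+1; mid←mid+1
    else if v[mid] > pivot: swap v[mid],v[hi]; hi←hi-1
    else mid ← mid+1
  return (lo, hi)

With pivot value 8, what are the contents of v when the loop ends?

lo=0 mid=0 hi=11
8=8: mid=1
8=8: mid=2
4<8: swap(0,2), lo=1 mid=3 ⇒ [4, 8, 8, 7, 4, 7, 7, 4, 8, 4, 4, 4]
7<8: swap(1,3), lo=2 mid=4 ⇒ [4, 7, 8, 8, 4, 7, 7, 4, 8, 4, 4, 4]
4<8: swap(2,4), lo=3 mid=5 ⇒ [4, 7, 4, 8, 8, 7, 7, 4, 8, 4, 4, 4]
7<8: swap(3,5), lo=4 mid=6 ⇒ [4, 7, 4, 7, 8, 8, 7, 4, 8, 4, 4, 4]
7<8: swap(4,6), lo=5 mid=7 ⇒ [4, 7, 4, 7, 7, 8, 8, 4, 8, 4, 4, 4]
4<8: swap(5,7), lo=6 mid=8 ⇒ [4, 7, 4, 7, 7, 4, 8, 8, 8, 4, 4, 4]
8=8: mid=9
4<8: swap(6,9), lo=7 mid=10 ⇒ [4, 7, 4, 7, 7, 4, 4, 8, 8, 8, 4, 4]
4<8: swap(7,10), lo=8 mid=11 ⇒ [4, 7, 4, 7, 7, 4, 4, 4, 8, 8, 8, 4]
4<8: swap(8,11), lo=9 mid=12 ⇒ [4, 7, 4, 7, 7, 4, 4, 4, 4, 8, 8, 8]
done. lo=9 hi=11; v=[4, 7, 4, 7, 7, 4, 4, 4, 4, 8, 8, 8]

[4, 7, 4, 7, 7, 4, 4, 4, 4, 8, 8, 8]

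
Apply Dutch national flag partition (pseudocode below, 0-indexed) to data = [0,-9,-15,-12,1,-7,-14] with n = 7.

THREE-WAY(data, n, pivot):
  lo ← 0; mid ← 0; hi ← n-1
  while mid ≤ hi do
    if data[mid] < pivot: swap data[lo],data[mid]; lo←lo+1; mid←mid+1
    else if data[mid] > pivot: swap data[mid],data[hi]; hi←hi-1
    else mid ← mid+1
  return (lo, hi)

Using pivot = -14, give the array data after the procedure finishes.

pivot = -14; lo=0, mid=0, hi=6
data[mid]=0>-14: swap data[0],data[6]; hi=5 → [-14,-9,-15,-12,1,-7,0]
data[mid]=-14=-14: mid=1
data[mid]=-9>-14: swap data[1],data[5]; hi=4 → [-14,-7,-15,-12,1,-9,0]
data[mid]=-7>-14: swap data[1],data[4]; hi=3 → [-14,1,-15,-12,-7,-9,0]
data[mid]=1>-14: swap data[1],data[3]; hi=2 → [-14,-12,-15,1,-7,-9,0]
data[mid]=-12>-14: swap data[1],data[2]; hi=1 → [-14,-15,-12,1,-7,-9,0]
data[mid]=-15<-14: swap data[0],data[1]; lo=1,mid=2 → [-15,-14,-12,1,-7,-9,0]
end: lo=1, hi=1; data = [-15,-14,-12,1,-7,-9,0]

[-15,-14,-12,1,-7,-9,0]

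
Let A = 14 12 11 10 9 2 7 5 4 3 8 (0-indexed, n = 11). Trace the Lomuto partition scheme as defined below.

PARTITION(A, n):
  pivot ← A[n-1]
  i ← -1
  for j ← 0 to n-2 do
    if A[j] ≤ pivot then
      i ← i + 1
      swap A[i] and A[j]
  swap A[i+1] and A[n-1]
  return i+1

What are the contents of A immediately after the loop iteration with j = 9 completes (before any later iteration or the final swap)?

pivot=8, i=-1
j=0: 14>8, skip
j=1: 12>8, skip
j=2: 11>8, skip
j=3: 10>8, skip
j=4: 9>8, skip
j=5: 2≤8, i=0, swap(0,5) ⇒ 2 12 11 10 9 14 7 5 4 3 8
j=6: 7≤8, i=1, swap(1,6) ⇒ 2 7 11 10 9 14 12 5 4 3 8
j=7: 5≤8, i=2, swap(2,7) ⇒ 2 7 5 10 9 14 12 11 4 3 8
j=8: 4≤8, i=3, swap(3,8) ⇒ 2 7 5 4 9 14 12 11 10 3 8
j=9: 3≤8, i=4, swap(4,9) ⇒ 2 7 5 4 3 14 12 11 10 9 8
(after j=9) A = 2 7 5 4 3 14 12 11 10 9 8

2 7 5 4 3 14 12 11 10 9 8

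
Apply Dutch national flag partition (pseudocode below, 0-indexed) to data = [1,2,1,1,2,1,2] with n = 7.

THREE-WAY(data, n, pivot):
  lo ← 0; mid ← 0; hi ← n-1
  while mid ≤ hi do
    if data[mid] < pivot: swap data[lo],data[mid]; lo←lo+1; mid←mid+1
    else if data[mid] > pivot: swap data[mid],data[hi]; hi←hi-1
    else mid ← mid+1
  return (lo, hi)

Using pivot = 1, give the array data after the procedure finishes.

lo=0 mid=0 hi=6
1=1: mid=1
2>1: swap(1,6), hi=5 ⇒ [1,2,1,1,2,1,2]
2>1: swap(1,5), hi=4 ⇒ [1,1,1,1,2,2,2]
1=1: mid=2
1=1: mid=3
1=1: mid=4
2>1: swap(4,4), hi=3 ⇒ [1,1,1,1,2,2,2]
done. lo=0 hi=3; data=[1,1,1,1,2,2,2]

[1,1,1,1,2,2,2]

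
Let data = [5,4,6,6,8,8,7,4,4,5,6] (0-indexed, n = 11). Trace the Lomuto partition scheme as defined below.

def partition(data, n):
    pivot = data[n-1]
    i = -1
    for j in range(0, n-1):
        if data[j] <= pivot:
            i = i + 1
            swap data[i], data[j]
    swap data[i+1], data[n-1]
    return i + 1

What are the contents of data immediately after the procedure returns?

[5,4,6,6,4,4,5,6,8,7,8]

pivot=6, i=-1
j=0: 5≤6, i=0, swap(0,0) ⇒ [5,4,6,6,8,8,7,4,4,5,6]
j=1: 4≤6, i=1, swap(1,1) ⇒ [5,4,6,6,8,8,7,4,4,5,6]
j=2: 6≤6, i=2, swap(2,2) ⇒ [5,4,6,6,8,8,7,4,4,5,6]
j=3: 6≤6, i=3, swap(3,3) ⇒ [5,4,6,6,8,8,7,4,4,5,6]
j=4: 8>6, skip
j=5: 8>6, skip
j=6: 7>6, skip
j=7: 4≤6, i=4, swap(4,7) ⇒ [5,4,6,6,4,8,7,8,4,5,6]
j=8: 4≤6, i=5, swap(5,8) ⇒ [5,4,6,6,4,4,7,8,8,5,6]
j=9: 5≤6, i=6, swap(6,9) ⇒ [5,4,6,6,4,4,5,8,8,7,6]
swap(7,10) ⇒ [5,4,6,6,4,4,5,6,8,7,8]; return 7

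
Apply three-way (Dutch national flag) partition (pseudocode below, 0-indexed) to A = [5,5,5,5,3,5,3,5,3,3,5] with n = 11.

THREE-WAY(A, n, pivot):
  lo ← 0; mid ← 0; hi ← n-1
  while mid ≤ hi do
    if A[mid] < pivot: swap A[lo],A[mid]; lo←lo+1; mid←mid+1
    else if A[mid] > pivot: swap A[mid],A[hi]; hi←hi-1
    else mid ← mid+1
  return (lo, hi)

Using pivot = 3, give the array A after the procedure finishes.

[3,3,3,3,5,5,5,5,5,5,5]

pivot = 3; lo=0, mid=0, hi=10
A[mid]=5>3: swap A[0],A[10]; hi=9 → [5,5,5,5,3,5,3,5,3,3,5]
A[mid]=5>3: swap A[0],A[9]; hi=8 → [3,5,5,5,3,5,3,5,3,5,5]
A[mid]=3=3: mid=1
A[mid]=5>3: swap A[1],A[8]; hi=7 → [3,3,5,5,3,5,3,5,5,5,5]
A[mid]=3=3: mid=2
A[mid]=5>3: swap A[2],A[7]; hi=6 → [3,3,5,5,3,5,3,5,5,5,5]
A[mid]=5>3: swap A[2],A[6]; hi=5 → [3,3,3,5,3,5,5,5,5,5,5]
A[mid]=3=3: mid=3
A[mid]=5>3: swap A[3],A[5]; hi=4 → [3,3,3,5,3,5,5,5,5,5,5]
A[mid]=5>3: swap A[3],A[4]; hi=3 → [3,3,3,3,5,5,5,5,5,5,5]
A[mid]=3=3: mid=4
end: lo=0, hi=3; A = [3,3,3,3,5,5,5,5,5,5,5]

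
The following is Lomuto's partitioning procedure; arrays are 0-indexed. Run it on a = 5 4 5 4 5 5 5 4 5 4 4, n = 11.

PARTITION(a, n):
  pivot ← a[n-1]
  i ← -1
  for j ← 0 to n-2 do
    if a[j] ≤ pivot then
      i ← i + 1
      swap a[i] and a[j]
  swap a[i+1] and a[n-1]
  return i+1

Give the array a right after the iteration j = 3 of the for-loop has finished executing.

4 4 5 5 5 5 5 4 5 4 4

pivot=4, i=-1
j=0: 5>4, skip
j=1: 4≤4, i=0, swap(0,1) ⇒ 4 5 5 4 5 5 5 4 5 4 4
j=2: 5>4, skip
j=3: 4≤4, i=1, swap(1,3) ⇒ 4 4 5 5 5 5 5 4 5 4 4
(after j=3) a = 4 4 5 5 5 5 5 4 5 4 4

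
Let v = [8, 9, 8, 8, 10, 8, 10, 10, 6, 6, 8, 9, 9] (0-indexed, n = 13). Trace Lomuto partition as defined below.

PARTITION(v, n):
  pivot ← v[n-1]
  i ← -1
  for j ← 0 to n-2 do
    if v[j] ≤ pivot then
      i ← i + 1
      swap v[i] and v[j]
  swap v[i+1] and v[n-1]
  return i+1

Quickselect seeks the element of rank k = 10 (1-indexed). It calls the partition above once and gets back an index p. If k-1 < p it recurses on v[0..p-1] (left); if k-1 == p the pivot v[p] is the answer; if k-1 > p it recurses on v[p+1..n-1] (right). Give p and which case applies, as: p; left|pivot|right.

pivot=9, i=-1
j=0: 8≤9, i=0, swap(0,0) ⇒ [8, 9, 8, 8, 10, 8, 10, 10, 6, 6, 8, 9, 9]
j=1: 9≤9, i=1, swap(1,1) ⇒ [8, 9, 8, 8, 10, 8, 10, 10, 6, 6, 8, 9, 9]
j=2: 8≤9, i=2, swap(2,2) ⇒ [8, 9, 8, 8, 10, 8, 10, 10, 6, 6, 8, 9, 9]
j=3: 8≤9, i=3, swap(3,3) ⇒ [8, 9, 8, 8, 10, 8, 10, 10, 6, 6, 8, 9, 9]
j=4: 10>9, skip
j=5: 8≤9, i=4, swap(4,5) ⇒ [8, 9, 8, 8, 8, 10, 10, 10, 6, 6, 8, 9, 9]
j=6: 10>9, skip
j=7: 10>9, skip
j=8: 6≤9, i=5, swap(5,8) ⇒ [8, 9, 8, 8, 8, 6, 10, 10, 10, 6, 8, 9, 9]
j=9: 6≤9, i=6, swap(6,9) ⇒ [8, 9, 8, 8, 8, 6, 6, 10, 10, 10, 8, 9, 9]
j=10: 8≤9, i=7, swap(7,10) ⇒ [8, 9, 8, 8, 8, 6, 6, 8, 10, 10, 10, 9, 9]
j=11: 9≤9, i=8, swap(8,11) ⇒ [8, 9, 8, 8, 8, 6, 6, 8, 9, 10, 10, 10, 9]
swap(9,12) ⇒ [8, 9, 8, 8, 8, 6, 6, 8, 9, 9, 10, 10, 10]; return 9
p = 9; k-1 = 9 == 9 ⇒ pivot

9; pivot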